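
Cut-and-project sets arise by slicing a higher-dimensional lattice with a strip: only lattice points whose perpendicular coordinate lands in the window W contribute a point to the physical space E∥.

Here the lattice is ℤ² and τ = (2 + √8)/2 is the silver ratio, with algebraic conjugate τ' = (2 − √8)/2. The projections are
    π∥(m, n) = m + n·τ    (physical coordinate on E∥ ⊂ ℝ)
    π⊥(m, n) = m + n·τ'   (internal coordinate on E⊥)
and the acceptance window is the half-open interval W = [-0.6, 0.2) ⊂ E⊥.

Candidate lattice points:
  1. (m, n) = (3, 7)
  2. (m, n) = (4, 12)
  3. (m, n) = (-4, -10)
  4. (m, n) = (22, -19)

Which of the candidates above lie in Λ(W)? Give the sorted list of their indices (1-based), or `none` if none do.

1, 3

Compute τ' = (2−√8)/2 = -0.41421, so π⊥(m,n) = m -0.41421·n.
#1 (3,7): internal coord 3 + (7)·τ' = +0.10051; +0.10051 ∈ [-0.6, 0.2) → IN Λ
#2 (4,12): internal coord 4 + (12)·τ' = -0.97056; -0.97056 ∉ [-0.6, 0.2) → out
#3 (-4,-10): internal coord -4 + (-10)·τ' = +0.14214; +0.14214 ∈ [-0.6, 0.2) → IN Λ
#4 (22,-19): internal coord 22 + (-19)·τ' = +29.87006; +29.87006 ∉ [-0.6, 0.2) → out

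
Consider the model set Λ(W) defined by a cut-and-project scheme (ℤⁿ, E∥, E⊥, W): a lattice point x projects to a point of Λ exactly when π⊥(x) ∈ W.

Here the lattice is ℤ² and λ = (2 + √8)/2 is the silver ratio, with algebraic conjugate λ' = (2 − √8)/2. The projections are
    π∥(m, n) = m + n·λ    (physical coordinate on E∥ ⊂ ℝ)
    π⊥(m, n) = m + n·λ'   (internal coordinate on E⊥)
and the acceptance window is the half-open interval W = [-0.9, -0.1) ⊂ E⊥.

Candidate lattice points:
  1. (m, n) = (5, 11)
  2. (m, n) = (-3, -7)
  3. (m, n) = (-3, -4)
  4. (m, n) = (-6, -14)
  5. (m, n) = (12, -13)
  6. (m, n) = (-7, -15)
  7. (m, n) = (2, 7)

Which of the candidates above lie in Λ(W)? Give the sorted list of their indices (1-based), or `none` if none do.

λ' = (2−√8)/2 ≈ -0.41421.
#1 (5,11): internal coord 5 + (11)·λ' = +0.44365; +0.44365 ∉ [-0.9, -0.1) → out
#2 (-3,-7): internal coord -3 + (-7)·λ' = -0.10051; -0.10051 ∈ [-0.9, -0.1) → IN Λ
#3 (-3,-4): internal coord -3 + (-4)·λ' = -1.34315; -1.34315 ∉ [-0.9, -0.1) → out
#4 (-6,-14): internal coord -6 + (-14)·λ' = -0.20101; -0.20101 ∈ [-0.9, -0.1) → IN Λ
#5 (12,-13): internal coord 12 + (-13)·λ' = +17.38478; +17.38478 ∉ [-0.9, -0.1) → out
#6 (-7,-15): internal coord -7 + (-15)·λ' = -0.78680; -0.78680 ∈ [-0.9, -0.1) → IN Λ
#7 (2,7): internal coord 2 + (7)·λ' = -0.89949; -0.89949 ∈ [-0.9, -0.1) → IN Λ

2, 4, 6, 7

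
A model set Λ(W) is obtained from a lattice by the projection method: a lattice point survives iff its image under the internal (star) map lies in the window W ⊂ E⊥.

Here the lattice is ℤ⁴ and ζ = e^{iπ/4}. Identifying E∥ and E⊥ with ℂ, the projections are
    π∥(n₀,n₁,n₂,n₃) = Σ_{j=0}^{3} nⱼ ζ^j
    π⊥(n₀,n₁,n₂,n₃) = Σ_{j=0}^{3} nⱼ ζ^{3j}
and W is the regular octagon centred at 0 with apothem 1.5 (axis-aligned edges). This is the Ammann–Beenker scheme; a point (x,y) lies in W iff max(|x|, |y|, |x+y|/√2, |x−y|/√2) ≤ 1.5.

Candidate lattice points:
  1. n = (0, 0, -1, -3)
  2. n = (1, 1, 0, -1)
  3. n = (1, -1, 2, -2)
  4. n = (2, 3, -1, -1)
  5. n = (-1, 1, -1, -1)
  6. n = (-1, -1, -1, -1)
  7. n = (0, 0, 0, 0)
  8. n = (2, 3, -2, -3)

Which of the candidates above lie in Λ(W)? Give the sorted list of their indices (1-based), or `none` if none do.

2, 6, 7

With ζ = e^{iπ/4} the internal vectors are ζ^0,ζ^3,ζ^6,ζ^9.
candidate 1: n = (0, 0, -1, -3) → π⊥ ≈ (-2.1213, -1.1213); max(|x|,|y|,|x±y|/√2) = 2.2929 > 1.5 ⇒ ∉ W
candidate 2: n = (1, 1, 0, -1) → π⊥ ≈ (-0.4142, +0.0000); max(|x|,|y|,|x±y|/√2) = 0.4142 ≤ 1.5 ⇒ ∈ W
candidate 3: n = (1, -1, 2, -2) → π⊥ ≈ (+0.2929, -4.1213); max(|x|,|y|,|x±y|/√2) = 4.1213 > 1.5 ⇒ ∉ W
candidate 4: n = (2, 3, -1, -1) → π⊥ ≈ (-0.8284, +2.4142); max(|x|,|y|,|x±y|/√2) = 2.4142 > 1.5 ⇒ ∉ W
candidate 5: n = (-1, 1, -1, -1) → π⊥ ≈ (-2.4142, +1.0000); max(|x|,|y|,|x±y|/√2) = 2.4142 > 1.5 ⇒ ∉ W
candidate 6: n = (-1, -1, -1, -1) → π⊥ ≈ (-1.0000, -0.4142); max(|x|,|y|,|x±y|/√2) = 1.0000 ≤ 1.5 ⇒ ∈ W
candidate 7: n = (0, 0, 0, 0) → π⊥ ≈ (+0.0000, +0.0000); max(|x|,|y|,|x±y|/√2) = 0.0000 ≤ 1.5 ⇒ ∈ W
candidate 8: n = (2, 3, -2, -3) → π⊥ ≈ (-2.2426, +2.0000); max(|x|,|y|,|x±y|/√2) = 3.0000 > 1.5 ⇒ ∉ W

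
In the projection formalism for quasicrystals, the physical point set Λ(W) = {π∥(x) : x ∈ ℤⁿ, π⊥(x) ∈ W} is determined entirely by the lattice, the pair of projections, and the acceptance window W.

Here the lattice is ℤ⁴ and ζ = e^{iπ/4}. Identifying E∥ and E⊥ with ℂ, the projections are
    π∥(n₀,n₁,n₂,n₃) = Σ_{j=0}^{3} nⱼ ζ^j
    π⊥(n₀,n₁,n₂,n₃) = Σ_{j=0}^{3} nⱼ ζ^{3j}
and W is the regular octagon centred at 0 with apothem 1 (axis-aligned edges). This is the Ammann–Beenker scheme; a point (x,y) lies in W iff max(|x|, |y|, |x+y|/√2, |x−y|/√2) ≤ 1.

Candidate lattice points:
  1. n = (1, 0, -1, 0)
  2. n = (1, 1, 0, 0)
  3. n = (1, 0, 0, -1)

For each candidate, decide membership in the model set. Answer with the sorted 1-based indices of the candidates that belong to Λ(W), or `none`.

With ζ = e^{iπ/4} the internal vectors are ζ^0,ζ^3,ζ^6,ζ^9.
candidate 1: n = (1, 0, -1, 0) → π⊥ ≈ (+1.000000, +1.000000); max(|x|,|y|,|x±y|/√2) = 1.414214 > 1 ⇒ ∉ W
candidate 2: n = (1, 1, 0, 0) → π⊥ ≈ (+0.292893, +0.707107); max(|x|,|y|,|x±y|/√2) = 0.707107 ≤ 1 ⇒ ∈ W
candidate 3: n = (1, 0, 0, -1) → π⊥ ≈ (+0.292893, -0.707107); max(|x|,|y|,|x±y|/√2) = 0.707107 ≤ 1 ⇒ ∈ W

2, 3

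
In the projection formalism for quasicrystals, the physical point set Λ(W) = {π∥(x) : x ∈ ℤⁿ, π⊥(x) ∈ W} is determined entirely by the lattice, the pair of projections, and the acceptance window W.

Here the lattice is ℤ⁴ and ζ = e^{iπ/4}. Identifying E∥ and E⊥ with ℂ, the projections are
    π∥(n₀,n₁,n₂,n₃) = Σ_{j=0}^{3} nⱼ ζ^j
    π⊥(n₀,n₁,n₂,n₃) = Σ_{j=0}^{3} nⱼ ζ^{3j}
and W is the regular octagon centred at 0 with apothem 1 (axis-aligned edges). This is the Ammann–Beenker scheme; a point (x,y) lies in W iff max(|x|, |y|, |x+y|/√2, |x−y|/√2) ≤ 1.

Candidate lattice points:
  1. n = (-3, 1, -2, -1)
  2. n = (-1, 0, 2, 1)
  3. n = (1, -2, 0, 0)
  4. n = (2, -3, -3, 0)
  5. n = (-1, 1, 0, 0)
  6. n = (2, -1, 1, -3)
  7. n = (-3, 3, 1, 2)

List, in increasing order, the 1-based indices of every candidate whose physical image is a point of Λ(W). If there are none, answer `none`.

Internal map: ζ^{3j} for j=0..3 gives (1,0), (−√2/2,√2/2), (0,−1), (√2/2,√2/2).
#1 (-3, 1, -2, -1): internal (-4.4142, 2.0000); octagon support 4.5355 vs apothem 1 → ∉ W
#2 (-1, 0, 2, 1): internal (-0.2929, -1.2929); octagon support 1.2929 vs apothem 1 → ∉ W
#3 (1, -2, 0, 0): internal (2.4142, -1.4142); octagon support 2.7071 vs apothem 1 → ∉ W
#4 (2, -3, -3, 0): internal (4.1213, 0.8787); octagon support 4.1213 vs apothem 1 → ∉ W
#5 (-1, 1, 0, 0): internal (-1.7071, 0.7071); octagon support 1.7071 vs apothem 1 → ∉ W
#6 (2, -1, 1, -3): internal (0.5858, -3.8284); octagon support 3.8284 vs apothem 1 → ∉ W
#7 (-3, 3, 1, 2): internal (-3.7071, 2.5355); octagon support 4.4142 vs apothem 1 → ∉ W

none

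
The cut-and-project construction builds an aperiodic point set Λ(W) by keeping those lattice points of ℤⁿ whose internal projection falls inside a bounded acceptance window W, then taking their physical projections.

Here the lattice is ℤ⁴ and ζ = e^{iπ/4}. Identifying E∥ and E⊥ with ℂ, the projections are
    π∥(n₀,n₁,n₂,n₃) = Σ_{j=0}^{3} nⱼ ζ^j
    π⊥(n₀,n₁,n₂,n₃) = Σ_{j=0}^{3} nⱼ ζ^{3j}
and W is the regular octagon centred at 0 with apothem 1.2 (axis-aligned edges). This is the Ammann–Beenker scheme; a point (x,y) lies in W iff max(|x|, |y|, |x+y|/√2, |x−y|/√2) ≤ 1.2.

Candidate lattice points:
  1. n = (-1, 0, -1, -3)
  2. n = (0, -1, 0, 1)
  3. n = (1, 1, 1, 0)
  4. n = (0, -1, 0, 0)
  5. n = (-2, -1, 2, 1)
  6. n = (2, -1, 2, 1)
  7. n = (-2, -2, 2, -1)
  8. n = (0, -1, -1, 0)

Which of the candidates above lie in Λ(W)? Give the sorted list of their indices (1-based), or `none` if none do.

3, 4, 8

Internal map: ζ^{3j} for j=0..3 gives (1,0), (−√2/2,√2/2), (0,−1), (√2/2,√2/2).
#1 (-1, 0, -1, -3): internal (-3.121320, -1.121320); octagon support 3.121320 vs apothem 1.2 → ∉ W
#2 (0, -1, 0, 1): internal (1.414214, 0.000000); octagon support 1.414214 vs apothem 1.2 → ∉ W
#3 (1, 1, 1, 0): internal (0.292893, -0.292893); octagon support 0.414214 vs apothem 1.2 → ∈ W
#4 (0, -1, 0, 0): internal (0.707107, -0.707107); octagon support 1.000000 vs apothem 1.2 → ∈ W
#5 (-2, -1, 2, 1): internal (-0.585786, -2.000000); octagon support 2.000000 vs apothem 1.2 → ∉ W
#6 (2, -1, 2, 1): internal (3.414214, -2.000000); octagon support 3.828427 vs apothem 1.2 → ∉ W
#7 (-2, -2, 2, -1): internal (-1.292893, -4.121320); octagon support 4.121320 vs apothem 1.2 → ∉ W
#8 (0, -1, -1, 0): internal (0.707107, 0.292893); octagon support 0.707107 vs apothem 1.2 → ∈ W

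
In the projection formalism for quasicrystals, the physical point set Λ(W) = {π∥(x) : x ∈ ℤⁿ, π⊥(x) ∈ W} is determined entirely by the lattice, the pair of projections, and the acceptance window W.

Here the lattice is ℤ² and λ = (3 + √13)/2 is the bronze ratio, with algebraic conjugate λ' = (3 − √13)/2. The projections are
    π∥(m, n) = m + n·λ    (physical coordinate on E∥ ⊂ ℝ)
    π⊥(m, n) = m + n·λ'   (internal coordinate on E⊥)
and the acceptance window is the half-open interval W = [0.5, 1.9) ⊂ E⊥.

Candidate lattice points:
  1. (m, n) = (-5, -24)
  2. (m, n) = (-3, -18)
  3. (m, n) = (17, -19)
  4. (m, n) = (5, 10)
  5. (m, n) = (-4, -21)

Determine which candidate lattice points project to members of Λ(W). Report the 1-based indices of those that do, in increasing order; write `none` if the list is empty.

none

Numerically λ ≈ 3.3028 and λ' = −1/λ ≈ -0.3028.
#1 (-5,-24): internal coord -5 + (-24)·λ' = +2.2666; +2.2666 ∉ [0.5, 1.9) → out
#2 (-3,-18): internal coord -3 + (-18)·λ' = +2.4500; +2.4500 ∉ [0.5, 1.9) → out
#3 (17,-19): internal coord 17 + (-19)·λ' = +22.7527; +22.7527 ∉ [0.5, 1.9) → out
#4 (5,10): internal coord 5 + (10)·λ' = +1.9722; +1.9722 ∉ [0.5, 1.9) → out
#5 (-4,-21): internal coord -4 + (-21)·λ' = +2.3583; +2.3583 ∉ [0.5, 1.9) → out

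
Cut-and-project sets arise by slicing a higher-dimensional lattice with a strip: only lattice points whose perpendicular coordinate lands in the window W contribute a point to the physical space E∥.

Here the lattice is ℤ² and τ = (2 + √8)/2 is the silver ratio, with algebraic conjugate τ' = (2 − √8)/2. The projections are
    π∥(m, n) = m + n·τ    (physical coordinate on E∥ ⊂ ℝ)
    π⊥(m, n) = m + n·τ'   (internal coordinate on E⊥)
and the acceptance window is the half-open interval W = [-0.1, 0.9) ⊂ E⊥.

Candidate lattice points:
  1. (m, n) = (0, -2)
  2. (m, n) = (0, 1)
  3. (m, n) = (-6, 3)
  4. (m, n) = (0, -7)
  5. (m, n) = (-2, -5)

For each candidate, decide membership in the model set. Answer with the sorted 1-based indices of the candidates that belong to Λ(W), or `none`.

1, 5

Compute τ' = (2−√8)/2 = -0.414214, so π⊥(m,n) = m -0.414214·n.
candidate 1: (m,n)=(0,-2) → π∥ = 0-2·τ ≈ -4.828427, π⊥ = 0-2·τ' ≈ 0.828427 ∈ [-0.1, 0.9) ⇒ IN Λ
candidate 2: (m,n)=(0,1) → π∥ = 0+1·τ ≈ 2.414214, π⊥ = 0+1·τ' ≈ -0.414214 ∉ [-0.1, 0.9) ⇒ out
candidate 3: (m,n)=(-6,3) → π∥ = -6+3·τ ≈ 1.242641, π⊥ = -6+3·τ' ≈ -7.242641 ∉ [-0.1, 0.9) ⇒ out
candidate 4: (m,n)=(0,-7) → π∥ = 0-7·τ ≈ -16.899495, π⊥ = 0-7·τ' ≈ 2.899495 ∉ [-0.1, 0.9) ⇒ out
candidate 5: (m,n)=(-2,-5) → π∥ = -2-5·τ ≈ -14.071068, π⊥ = -2-5·τ' ≈ 0.071068 ∈ [-0.1, 0.9) ⇒ IN Λ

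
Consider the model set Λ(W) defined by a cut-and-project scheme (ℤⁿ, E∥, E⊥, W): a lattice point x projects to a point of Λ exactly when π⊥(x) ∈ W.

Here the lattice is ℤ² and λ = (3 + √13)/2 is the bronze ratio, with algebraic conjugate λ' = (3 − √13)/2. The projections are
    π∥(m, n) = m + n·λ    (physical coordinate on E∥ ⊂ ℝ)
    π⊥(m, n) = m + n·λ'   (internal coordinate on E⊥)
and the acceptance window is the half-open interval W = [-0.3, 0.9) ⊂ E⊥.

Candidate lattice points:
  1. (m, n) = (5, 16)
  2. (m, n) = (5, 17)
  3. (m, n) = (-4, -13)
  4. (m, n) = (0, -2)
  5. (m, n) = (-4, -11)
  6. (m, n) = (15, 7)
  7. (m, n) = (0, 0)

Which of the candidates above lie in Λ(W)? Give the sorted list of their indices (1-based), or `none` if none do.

1, 2, 3, 4, 7

Compute λ' = (3−√13)/2 = -0.3028, so π⊥(m,n) = m -0.3028·n.
candidate 1: (m,n)=(5,16) → π∥ = 5+16·λ ≈ 57.8444, π⊥ = 5+16·λ' ≈ 0.1556 ∈ [-0.3, 0.9) ⇒ IN Λ
candidate 2: (m,n)=(5,17) → π∥ = 5+17·λ ≈ 61.1472, π⊥ = 5+17·λ' ≈ -0.1472 ∈ [-0.3, 0.9) ⇒ IN Λ
candidate 3: (m,n)=(-4,-13) → π∥ = -4-13·λ ≈ -46.9361, π⊥ = -4-13·λ' ≈ -0.0639 ∈ [-0.3, 0.9) ⇒ IN Λ
candidate 4: (m,n)=(0,-2) → π∥ = 0-2·λ ≈ -6.6056, π⊥ = 0-2·λ' ≈ 0.6056 ∈ [-0.3, 0.9) ⇒ IN Λ
candidate 5: (m,n)=(-4,-11) → π∥ = -4-11·λ ≈ -40.3305, π⊥ = -4-11·λ' ≈ -0.6695 ∉ [-0.3, 0.9) ⇒ out
candidate 6: (m,n)=(15,7) → π∥ = 15+7·λ ≈ 38.1194, π⊥ = 15+7·λ' ≈ 12.8806 ∉ [-0.3, 0.9) ⇒ out
candidate 7: (m,n)=(0,0) → π∥ = 0+0·λ ≈ 0.0000, π⊥ = 0+0·λ' ≈ 0.0000 ∈ [-0.3, 0.9) ⇒ IN Λ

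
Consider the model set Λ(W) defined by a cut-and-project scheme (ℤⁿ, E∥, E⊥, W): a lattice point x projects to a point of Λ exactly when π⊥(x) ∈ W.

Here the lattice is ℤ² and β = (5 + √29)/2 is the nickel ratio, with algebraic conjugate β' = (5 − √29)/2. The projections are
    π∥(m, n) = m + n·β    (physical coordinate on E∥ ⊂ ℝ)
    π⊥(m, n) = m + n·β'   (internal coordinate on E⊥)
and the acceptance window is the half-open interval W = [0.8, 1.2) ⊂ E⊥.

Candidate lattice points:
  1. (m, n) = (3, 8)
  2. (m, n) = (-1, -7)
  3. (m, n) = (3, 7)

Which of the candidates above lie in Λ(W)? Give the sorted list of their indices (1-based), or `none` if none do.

Compute β' = (5−√29)/2 = -0.192582, so π⊥(m,n) = m -0.192582·n.
[1] lift (3,8): star map gives 1.459341; window check 0.8 ≤ 1.459341 < 1.2 is false → out
[2] lift (-1,-7): star map gives 0.348077; window check 0.8 ≤ 0.348077 < 1.2 is false → out
[3] lift (3,7): star map gives 1.651923; window check 0.8 ≤ 1.651923 < 1.2 is false → out

none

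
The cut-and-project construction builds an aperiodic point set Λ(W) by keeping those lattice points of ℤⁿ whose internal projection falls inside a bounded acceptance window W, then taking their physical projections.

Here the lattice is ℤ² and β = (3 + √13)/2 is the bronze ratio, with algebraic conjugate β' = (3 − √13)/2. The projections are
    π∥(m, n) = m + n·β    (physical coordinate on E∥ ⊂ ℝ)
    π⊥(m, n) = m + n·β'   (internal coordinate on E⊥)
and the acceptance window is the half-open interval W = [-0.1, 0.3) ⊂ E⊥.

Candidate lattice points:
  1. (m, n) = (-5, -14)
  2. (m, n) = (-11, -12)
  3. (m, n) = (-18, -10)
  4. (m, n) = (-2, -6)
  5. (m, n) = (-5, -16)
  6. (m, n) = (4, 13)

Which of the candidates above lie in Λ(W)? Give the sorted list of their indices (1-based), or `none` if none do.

Numerically β ≈ 3.302776 and β' = −1/β ≈ -0.302776.
candidate 1: (m,n)=(-5,-14) → π∥ = -5-14·β ≈ -51.238859, π⊥ = -5-14·β' ≈ -0.761141 ∉ [-0.1, 0.3) ⇒ out
candidate 2: (m,n)=(-11,-12) → π∥ = -11-12·β ≈ -50.633308, π⊥ = -11-12·β' ≈ -7.366692 ∉ [-0.1, 0.3) ⇒ out
candidate 3: (m,n)=(-18,-10) → π∥ = -18-10·β ≈ -51.027756, π⊥ = -18-10·β' ≈ -14.972244 ∉ [-0.1, 0.3) ⇒ out
candidate 4: (m,n)=(-2,-6) → π∥ = -2-6·β ≈ -21.816654, π⊥ = -2-6·β' ≈ -0.183346 ∉ [-0.1, 0.3) ⇒ out
candidate 5: (m,n)=(-5,-16) → π∥ = -5-16·β ≈ -57.844410, π⊥ = -5-16·β' ≈ -0.155590 ∉ [-0.1, 0.3) ⇒ out
candidate 6: (m,n)=(4,13) → π∥ = 4+13·β ≈ 46.936083, π⊥ = 4+13·β' ≈ 0.063917 ∈ [-0.1, 0.3) ⇒ IN Λ

6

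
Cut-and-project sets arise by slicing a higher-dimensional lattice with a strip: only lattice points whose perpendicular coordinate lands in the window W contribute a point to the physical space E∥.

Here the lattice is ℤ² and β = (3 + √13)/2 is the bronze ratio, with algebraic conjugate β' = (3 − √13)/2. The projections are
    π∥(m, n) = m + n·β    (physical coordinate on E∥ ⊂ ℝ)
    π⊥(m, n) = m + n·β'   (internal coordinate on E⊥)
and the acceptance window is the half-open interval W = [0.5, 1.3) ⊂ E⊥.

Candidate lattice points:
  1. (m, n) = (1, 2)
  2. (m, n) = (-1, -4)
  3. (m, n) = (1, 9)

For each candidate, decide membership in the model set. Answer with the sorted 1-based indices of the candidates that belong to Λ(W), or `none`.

none

β' = (3−√13)/2 ≈ -0.302776.
[1] lift (1,2): star map gives 0.394449; window check 0.5 ≤ 0.394449 < 1.3 is false → out
[2] lift (-1,-4): star map gives 0.211103; window check 0.5 ≤ 0.211103 < 1.3 is false → out
[3] lift (1,9): star map gives -1.724981; window check 0.5 ≤ -1.724981 < 1.3 is false → out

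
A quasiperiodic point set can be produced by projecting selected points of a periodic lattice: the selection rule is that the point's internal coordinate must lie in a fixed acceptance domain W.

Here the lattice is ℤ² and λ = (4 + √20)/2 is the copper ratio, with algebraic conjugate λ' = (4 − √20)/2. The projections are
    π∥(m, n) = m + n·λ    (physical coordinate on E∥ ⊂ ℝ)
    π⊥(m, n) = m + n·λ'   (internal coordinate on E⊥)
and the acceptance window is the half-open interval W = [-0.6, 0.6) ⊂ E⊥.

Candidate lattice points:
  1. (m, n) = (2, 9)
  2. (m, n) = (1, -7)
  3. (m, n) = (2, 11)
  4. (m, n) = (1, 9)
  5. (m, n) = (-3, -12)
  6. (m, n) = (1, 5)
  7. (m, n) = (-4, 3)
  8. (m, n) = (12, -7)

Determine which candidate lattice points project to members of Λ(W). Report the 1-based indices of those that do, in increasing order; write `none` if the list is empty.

1, 3, 5, 6

Numerically λ ≈ 4.2361 and λ' = −1/λ ≈ -0.2361.
#1 (2,9): internal coord 2 + (9)·λ' = -0.1246; -0.1246 ∈ [-0.6, 0.6) → IN Λ
#2 (1,-7): internal coord 1 + (-7)·λ' = +2.6525; +2.6525 ∉ [-0.6, 0.6) → out
#3 (2,11): internal coord 2 + (11)·λ' = -0.5967; -0.5967 ∈ [-0.6, 0.6) → IN Λ
#4 (1,9): internal coord 1 + (9)·λ' = -1.1246; -1.1246 ∉ [-0.6, 0.6) → out
#5 (-3,-12): internal coord -3 + (-12)·λ' = -0.1672; -0.1672 ∈ [-0.6, 0.6) → IN Λ
#6 (1,5): internal coord 1 + (5)·λ' = -0.1803; -0.1803 ∈ [-0.6, 0.6) → IN Λ
#7 (-4,3): internal coord -4 + (3)·λ' = -4.7082; -4.7082 ∉ [-0.6, 0.6) → out
#8 (12,-7): internal coord 12 + (-7)·λ' = +13.6525; +13.6525 ∉ [-0.6, 0.6) → out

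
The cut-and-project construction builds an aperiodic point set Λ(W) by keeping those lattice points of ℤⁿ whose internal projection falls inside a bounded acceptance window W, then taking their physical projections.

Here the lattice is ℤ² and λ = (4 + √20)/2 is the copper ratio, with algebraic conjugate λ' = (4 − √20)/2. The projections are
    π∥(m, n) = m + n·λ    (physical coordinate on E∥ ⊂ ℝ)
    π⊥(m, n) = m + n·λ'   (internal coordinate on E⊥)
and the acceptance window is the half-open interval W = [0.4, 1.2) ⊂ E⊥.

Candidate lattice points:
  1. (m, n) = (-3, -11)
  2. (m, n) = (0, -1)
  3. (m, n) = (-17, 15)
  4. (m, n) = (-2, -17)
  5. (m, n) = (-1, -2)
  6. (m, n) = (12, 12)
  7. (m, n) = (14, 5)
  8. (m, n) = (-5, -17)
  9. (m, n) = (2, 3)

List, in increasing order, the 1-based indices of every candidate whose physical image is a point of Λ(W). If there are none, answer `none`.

none

Compute λ' = (4−√20)/2 = -0.23607, so π⊥(m,n) = m -0.23607·n.
#1 (-3,-11): internal coord -3 + (-11)·λ' = -0.40325; -0.40325 ∉ [0.4, 1.2) → out
#2 (0,-1): internal coord 0 + (-1)·λ' = +0.23607; +0.23607 ∉ [0.4, 1.2) → out
#3 (-17,15): internal coord -17 + (15)·λ' = -20.54102; -20.54102 ∉ [0.4, 1.2) → out
#4 (-2,-17): internal coord -2 + (-17)·λ' = +2.01316; +2.01316 ∉ [0.4, 1.2) → out
#5 (-1,-2): internal coord -1 + (-2)·λ' = -0.52786; -0.52786 ∉ [0.4, 1.2) → out
#6 (12,12): internal coord 12 + (12)·λ' = +9.16718; +9.16718 ∉ [0.4, 1.2) → out
#7 (14,5): internal coord 14 + (5)·λ' = +12.81966; +12.81966 ∉ [0.4, 1.2) → out
#8 (-5,-17): internal coord -5 + (-17)·λ' = -0.98684; -0.98684 ∉ [0.4, 1.2) → out
#9 (2,3): internal coord 2 + (3)·λ' = +1.29180; +1.29180 ∉ [0.4, 1.2) → out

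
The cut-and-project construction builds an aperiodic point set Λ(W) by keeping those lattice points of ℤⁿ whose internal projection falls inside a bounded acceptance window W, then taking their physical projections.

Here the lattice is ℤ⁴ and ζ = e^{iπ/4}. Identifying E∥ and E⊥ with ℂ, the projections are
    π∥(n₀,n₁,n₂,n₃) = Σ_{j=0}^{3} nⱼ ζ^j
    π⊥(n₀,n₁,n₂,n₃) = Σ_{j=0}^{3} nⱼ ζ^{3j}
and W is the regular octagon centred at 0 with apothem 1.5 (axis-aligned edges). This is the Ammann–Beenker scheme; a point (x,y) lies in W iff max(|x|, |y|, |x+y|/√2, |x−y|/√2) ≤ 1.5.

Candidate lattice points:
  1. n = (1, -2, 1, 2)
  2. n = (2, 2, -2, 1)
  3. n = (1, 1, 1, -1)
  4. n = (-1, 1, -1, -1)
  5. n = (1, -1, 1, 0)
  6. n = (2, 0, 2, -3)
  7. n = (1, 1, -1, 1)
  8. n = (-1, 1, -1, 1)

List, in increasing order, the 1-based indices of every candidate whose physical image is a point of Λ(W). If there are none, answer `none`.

π⊥(n) = n₀ + n₁ζ³ + n₂ζ⁶ + n₃ζ⁹ where ζ = e^{iπ/4}.
#1 (1, -2, 1, 2): internal (3.8284, -1.0000); octagon support 3.8284 vs apothem 1.5 → ∉ W
#2 (2, 2, -2, 1): internal (1.2929, 4.1213); octagon support 4.1213 vs apothem 1.5 → ∉ W
#3 (1, 1, 1, -1): internal (-0.4142, -1.0000); octagon support 1.0000 vs apothem 1.5 → ∈ W
#4 (-1, 1, -1, -1): internal (-2.4142, 1.0000); octagon support 2.4142 vs apothem 1.5 → ∉ W
#5 (1, -1, 1, 0): internal (1.7071, -1.7071); octagon support 2.4142 vs apothem 1.5 → ∉ W
#6 (2, 0, 2, -3): internal (-0.1213, -4.1213); octagon support 4.1213 vs apothem 1.5 → ∉ W
#7 (1, 1, -1, 1): internal (1.0000, 2.4142); octagon support 2.4142 vs apothem 1.5 → ∉ W
#8 (-1, 1, -1, 1): internal (-1.0000, 2.4142); octagon support 2.4142 vs apothem 1.5 → ∉ W

3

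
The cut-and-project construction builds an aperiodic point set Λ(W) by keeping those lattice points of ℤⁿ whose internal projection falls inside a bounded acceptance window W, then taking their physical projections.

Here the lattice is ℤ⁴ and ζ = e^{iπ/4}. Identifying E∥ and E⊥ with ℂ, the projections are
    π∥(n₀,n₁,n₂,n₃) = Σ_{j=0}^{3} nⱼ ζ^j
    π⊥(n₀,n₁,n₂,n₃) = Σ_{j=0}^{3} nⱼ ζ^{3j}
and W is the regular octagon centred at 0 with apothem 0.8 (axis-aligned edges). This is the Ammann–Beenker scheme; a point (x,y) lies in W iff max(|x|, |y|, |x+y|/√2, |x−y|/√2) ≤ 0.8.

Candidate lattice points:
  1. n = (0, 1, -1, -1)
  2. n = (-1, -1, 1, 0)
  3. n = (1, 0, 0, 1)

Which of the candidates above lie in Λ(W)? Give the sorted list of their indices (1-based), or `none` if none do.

Internal map: ζ^{3j} for j=0..3 gives (1,0), (−√2/2,√2/2), (0,−1), (√2/2,√2/2).
#1 (0, 1, -1, -1): internal (-1.41421, 1.00000); octagon support 1.70711 vs apothem 0.8 → ∉ W
#2 (-1, -1, 1, 0): internal (-0.29289, -1.70711); octagon support 1.70711 vs apothem 0.8 → ∉ W
#3 (1, 0, 0, 1): internal (1.70711, 0.70711); octagon support 1.70711 vs apothem 0.8 → ∉ W

none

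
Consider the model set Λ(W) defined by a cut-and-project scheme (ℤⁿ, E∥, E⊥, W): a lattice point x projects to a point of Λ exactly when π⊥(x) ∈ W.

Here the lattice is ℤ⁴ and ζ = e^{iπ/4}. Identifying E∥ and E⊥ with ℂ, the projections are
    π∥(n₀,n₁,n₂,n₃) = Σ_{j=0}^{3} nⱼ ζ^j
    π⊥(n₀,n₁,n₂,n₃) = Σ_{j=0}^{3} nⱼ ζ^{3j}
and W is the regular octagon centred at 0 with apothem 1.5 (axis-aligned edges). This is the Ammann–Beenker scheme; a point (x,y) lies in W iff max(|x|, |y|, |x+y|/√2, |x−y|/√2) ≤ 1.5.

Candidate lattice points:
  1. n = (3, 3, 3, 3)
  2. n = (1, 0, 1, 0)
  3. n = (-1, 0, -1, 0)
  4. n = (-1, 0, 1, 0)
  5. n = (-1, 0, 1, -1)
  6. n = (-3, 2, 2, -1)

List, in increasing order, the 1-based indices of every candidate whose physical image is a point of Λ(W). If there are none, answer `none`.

2, 3, 4

π⊥(n) = n₀ + n₁ζ³ + n₂ζ⁶ + n₃ζ⁹ where ζ = e^{iπ/4}.
#1 (3, 3, 3, 3): internal (3.0000, 1.2426); octagon support 3.0000 vs apothem 1.5 → ∉ W
#2 (1, 0, 1, 0): internal (1.0000, -1.0000); octagon support 1.4142 vs apothem 1.5 → ∈ W
#3 (-1, 0, -1, 0): internal (-1.0000, 1.0000); octagon support 1.4142 vs apothem 1.5 → ∈ W
#4 (-1, 0, 1, 0): internal (-1.0000, -1.0000); octagon support 1.4142 vs apothem 1.5 → ∈ W
#5 (-1, 0, 1, -1): internal (-1.7071, -1.7071); octagon support 2.4142 vs apothem 1.5 → ∉ W
#6 (-3, 2, 2, -1): internal (-5.1213, -1.2929); octagon support 5.1213 vs apothem 1.5 → ∉ W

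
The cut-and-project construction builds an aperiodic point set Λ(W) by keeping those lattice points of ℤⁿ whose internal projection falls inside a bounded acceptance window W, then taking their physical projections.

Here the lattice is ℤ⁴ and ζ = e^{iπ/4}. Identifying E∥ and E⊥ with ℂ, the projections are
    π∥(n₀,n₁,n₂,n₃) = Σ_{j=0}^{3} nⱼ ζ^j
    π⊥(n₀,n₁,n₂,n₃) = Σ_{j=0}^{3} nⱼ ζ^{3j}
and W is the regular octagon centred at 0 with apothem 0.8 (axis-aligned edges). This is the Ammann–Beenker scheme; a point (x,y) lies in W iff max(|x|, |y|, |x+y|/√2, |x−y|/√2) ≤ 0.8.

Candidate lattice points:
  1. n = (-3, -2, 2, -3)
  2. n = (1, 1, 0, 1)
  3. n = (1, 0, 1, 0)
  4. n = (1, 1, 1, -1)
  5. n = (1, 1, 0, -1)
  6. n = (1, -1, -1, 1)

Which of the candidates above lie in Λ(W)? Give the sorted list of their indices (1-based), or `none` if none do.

5

π⊥(n) = n₀ + n₁ζ³ + n₂ζ⁶ + n₃ζ⁹ where ζ = e^{iπ/4}.
#1 (-3, -2, 2, -3): internal (-3.70711, -5.53553); octagon support 6.53553 vs apothem 0.8 → ∉ W
#2 (1, 1, 0, 1): internal (1.00000, 1.41421); octagon support 1.70711 vs apothem 0.8 → ∉ W
#3 (1, 0, 1, 0): internal (1.00000, -1.00000); octagon support 1.41421 vs apothem 0.8 → ∉ W
#4 (1, 1, 1, -1): internal (-0.41421, -1.00000); octagon support 1.00000 vs apothem 0.8 → ∉ W
#5 (1, 1, 0, -1): internal (-0.41421, 0.00000); octagon support 0.41421 vs apothem 0.8 → ∈ W
#6 (1, -1, -1, 1): internal (2.41421, 1.00000); octagon support 2.41421 vs apothem 0.8 → ∉ W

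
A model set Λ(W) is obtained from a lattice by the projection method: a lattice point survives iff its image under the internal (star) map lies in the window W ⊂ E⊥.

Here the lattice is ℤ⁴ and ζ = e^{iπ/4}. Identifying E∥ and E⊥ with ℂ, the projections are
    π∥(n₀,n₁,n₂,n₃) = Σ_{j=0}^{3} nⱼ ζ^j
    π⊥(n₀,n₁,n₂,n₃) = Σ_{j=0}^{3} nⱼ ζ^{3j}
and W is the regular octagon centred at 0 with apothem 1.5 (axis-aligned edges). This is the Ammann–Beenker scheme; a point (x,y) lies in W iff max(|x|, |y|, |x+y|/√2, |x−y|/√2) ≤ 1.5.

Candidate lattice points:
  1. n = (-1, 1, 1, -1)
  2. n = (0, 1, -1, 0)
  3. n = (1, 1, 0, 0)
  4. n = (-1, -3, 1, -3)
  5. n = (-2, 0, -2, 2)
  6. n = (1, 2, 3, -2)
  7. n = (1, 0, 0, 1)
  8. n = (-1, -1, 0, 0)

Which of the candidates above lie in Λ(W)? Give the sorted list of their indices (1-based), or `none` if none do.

Internal map: ζ^{3j} for j=0..3 gives (1,0), (−√2/2,√2/2), (0,−1), (√2/2,√2/2).
#1 (-1, 1, 1, -1): internal (-2.414214, -1.000000); octagon support 2.414214 vs apothem 1.5 → ∉ W
#2 (0, 1, -1, 0): internal (-0.707107, 1.707107); octagon support 1.707107 vs apothem 1.5 → ∉ W
#3 (1, 1, 0, 0): internal (0.292893, 0.707107); octagon support 0.707107 vs apothem 1.5 → ∈ W
#4 (-1, -3, 1, -3): internal (-1.000000, -5.242641); octagon support 5.242641 vs apothem 1.5 → ∉ W
#5 (-2, 0, -2, 2): internal (-0.585786, 3.414214); octagon support 3.414214 vs apothem 1.5 → ∉ W
#6 (1, 2, 3, -2): internal (-1.828427, -3.000000); octagon support 3.414214 vs apothem 1.5 → ∉ W
#7 (1, 0, 0, 1): internal (1.707107, 0.707107); octagon support 1.707107 vs apothem 1.5 → ∉ W
#8 (-1, -1, 0, 0): internal (-0.292893, -0.707107); octagon support 0.707107 vs apothem 1.5 → ∈ W

3, 8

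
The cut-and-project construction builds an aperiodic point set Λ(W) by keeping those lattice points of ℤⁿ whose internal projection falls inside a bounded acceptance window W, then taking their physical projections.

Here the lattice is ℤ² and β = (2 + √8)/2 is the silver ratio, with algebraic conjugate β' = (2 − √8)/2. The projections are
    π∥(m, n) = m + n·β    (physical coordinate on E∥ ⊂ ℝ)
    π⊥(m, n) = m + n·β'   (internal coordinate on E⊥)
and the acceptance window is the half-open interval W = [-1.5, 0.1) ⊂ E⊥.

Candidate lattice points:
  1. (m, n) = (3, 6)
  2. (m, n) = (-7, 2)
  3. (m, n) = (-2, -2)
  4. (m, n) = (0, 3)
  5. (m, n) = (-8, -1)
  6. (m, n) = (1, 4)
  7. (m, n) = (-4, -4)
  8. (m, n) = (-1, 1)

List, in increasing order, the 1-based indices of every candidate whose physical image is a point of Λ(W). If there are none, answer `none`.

β' = (2−√8)/2 ≈ -0.4142.
[1] lift (3,6): star map gives 0.5147; window check -1.5 ≤ 0.5147 < 0.1 is false → out
[2] lift (-7,2): star map gives -7.8284; window check -1.5 ≤ -7.8284 < 0.1 is false → out
[3] lift (-2,-2): star map gives -1.1716; window check -1.5 ≤ -1.1716 < 0.1 is true → IN Λ
[4] lift (0,3): star map gives -1.2426; window check -1.5 ≤ -1.2426 < 0.1 is true → IN Λ
[5] lift (-8,-1): star map gives -7.5858; window check -1.5 ≤ -7.5858 < 0.1 is false → out
[6] lift (1,4): star map gives -0.6569; window check -1.5 ≤ -0.6569 < 0.1 is true → IN Λ
[7] lift (-4,-4): star map gives -2.3431; window check -1.5 ≤ -2.3431 < 0.1 is false → out
[8] lift (-1,1): star map gives -1.4142; window check -1.5 ≤ -1.4142 < 0.1 is true → IN Λ

3, 4, 6, 8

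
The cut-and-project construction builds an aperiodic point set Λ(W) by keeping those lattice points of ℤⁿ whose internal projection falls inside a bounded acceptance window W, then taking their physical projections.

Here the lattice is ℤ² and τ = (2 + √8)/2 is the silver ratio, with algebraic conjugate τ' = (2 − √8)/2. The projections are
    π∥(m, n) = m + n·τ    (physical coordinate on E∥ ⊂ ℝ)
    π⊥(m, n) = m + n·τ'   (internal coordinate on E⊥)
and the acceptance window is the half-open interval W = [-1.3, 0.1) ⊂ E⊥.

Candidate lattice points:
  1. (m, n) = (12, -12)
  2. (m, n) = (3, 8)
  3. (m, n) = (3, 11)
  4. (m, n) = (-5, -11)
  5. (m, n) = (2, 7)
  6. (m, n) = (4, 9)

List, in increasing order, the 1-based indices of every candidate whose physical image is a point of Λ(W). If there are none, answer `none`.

2, 4, 5

τ' = (2−√8)/2 ≈ -0.4142.
[1] lift (12,-12): star map gives 16.9706; window check -1.3 ≤ 16.9706 < 0.1 is false → out
[2] lift (3,8): star map gives -0.3137; window check -1.3 ≤ -0.3137 < 0.1 is true → IN Λ
[3] lift (3,11): star map gives -1.5563; window check -1.3 ≤ -1.5563 < 0.1 is false → out
[4] lift (-5,-11): star map gives -0.4437; window check -1.3 ≤ -0.4437 < 0.1 is true → IN Λ
[5] lift (2,7): star map gives -0.8995; window check -1.3 ≤ -0.8995 < 0.1 is true → IN Λ
[6] lift (4,9): star map gives 0.2721; window check -1.3 ≤ 0.2721 < 0.1 is false → out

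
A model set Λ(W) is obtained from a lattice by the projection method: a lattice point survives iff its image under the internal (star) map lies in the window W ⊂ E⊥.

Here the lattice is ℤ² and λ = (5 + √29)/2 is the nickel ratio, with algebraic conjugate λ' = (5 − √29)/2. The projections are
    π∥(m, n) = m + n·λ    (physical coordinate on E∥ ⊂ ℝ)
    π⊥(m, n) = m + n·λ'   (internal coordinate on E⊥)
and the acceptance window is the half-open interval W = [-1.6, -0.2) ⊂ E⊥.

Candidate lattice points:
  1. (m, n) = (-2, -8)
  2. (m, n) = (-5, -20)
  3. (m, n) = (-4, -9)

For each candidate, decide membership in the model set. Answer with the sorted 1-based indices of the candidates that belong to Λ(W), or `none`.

1, 2

λ' = (5−√29)/2 ≈ -0.192582.
#1 (-2,-8): internal coord -2 + (-8)·λ' = -0.459341; -0.459341 ∈ [-1.6, -0.2) → IN Λ
#2 (-5,-20): internal coord -5 + (-20)·λ' = -1.148352; -1.148352 ∈ [-1.6, -0.2) → IN Λ
#3 (-4,-9): internal coord -4 + (-9)·λ' = -2.266758; -2.266758 ∉ [-1.6, -0.2) → out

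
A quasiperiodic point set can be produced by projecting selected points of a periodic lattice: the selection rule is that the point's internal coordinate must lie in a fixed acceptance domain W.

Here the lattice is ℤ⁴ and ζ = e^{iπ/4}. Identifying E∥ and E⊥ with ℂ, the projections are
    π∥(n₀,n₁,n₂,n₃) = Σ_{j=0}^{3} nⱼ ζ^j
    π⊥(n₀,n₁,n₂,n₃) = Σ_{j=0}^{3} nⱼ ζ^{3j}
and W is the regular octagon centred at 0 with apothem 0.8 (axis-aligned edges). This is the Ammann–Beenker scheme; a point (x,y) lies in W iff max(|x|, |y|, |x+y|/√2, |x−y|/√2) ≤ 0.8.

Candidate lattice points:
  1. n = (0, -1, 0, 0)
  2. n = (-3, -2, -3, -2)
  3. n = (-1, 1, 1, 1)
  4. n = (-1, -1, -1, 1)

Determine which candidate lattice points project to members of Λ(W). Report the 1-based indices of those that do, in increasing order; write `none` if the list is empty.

none

π⊥(n) = n₀ + n₁ζ³ + n₂ζ⁶ + n₃ζ⁹ where ζ = e^{iπ/4}.
#1 (0, -1, 0, 0): internal (0.7071, -0.7071); octagon support 1.0000 vs apothem 0.8 → ∉ W
#2 (-3, -2, -3, -2): internal (-3.0000, 0.1716); octagon support 3.0000 vs apothem 0.8 → ∉ W
#3 (-1, 1, 1, 1): internal (-1.0000, 0.4142); octagon support 1.0000 vs apothem 0.8 → ∉ W
#4 (-1, -1, -1, 1): internal (0.4142, 1.0000); octagon support 1.0000 vs apothem 0.8 → ∉ W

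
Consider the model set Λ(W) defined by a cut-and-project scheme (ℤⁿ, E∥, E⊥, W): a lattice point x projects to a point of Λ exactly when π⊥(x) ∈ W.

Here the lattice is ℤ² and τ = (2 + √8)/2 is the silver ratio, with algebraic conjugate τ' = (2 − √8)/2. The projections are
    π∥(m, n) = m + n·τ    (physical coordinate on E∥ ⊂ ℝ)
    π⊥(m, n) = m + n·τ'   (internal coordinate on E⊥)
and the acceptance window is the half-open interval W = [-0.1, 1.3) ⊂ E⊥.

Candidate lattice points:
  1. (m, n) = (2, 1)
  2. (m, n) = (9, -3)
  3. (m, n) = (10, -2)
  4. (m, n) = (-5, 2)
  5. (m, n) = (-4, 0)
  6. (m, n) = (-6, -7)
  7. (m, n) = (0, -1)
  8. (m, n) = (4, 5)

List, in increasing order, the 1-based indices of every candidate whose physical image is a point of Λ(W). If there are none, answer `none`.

7

Numerically τ ≈ 2.4142 and τ' = −1/τ ≈ -0.4142.
[1] lift (2,1): star map gives 1.5858; window check -0.1 ≤ 1.5858 < 1.3 is false → out
[2] lift (9,-3): star map gives 10.2426; window check -0.1 ≤ 10.2426 < 1.3 is false → out
[3] lift (10,-2): star map gives 10.8284; window check -0.1 ≤ 10.8284 < 1.3 is false → out
[4] lift (-5,2): star map gives -5.8284; window check -0.1 ≤ -5.8284 < 1.3 is false → out
[5] lift (-4,0): star map gives -4.0000; window check -0.1 ≤ -4.0000 < 1.3 is false → out
[6] lift (-6,-7): star map gives -3.1005; window check -0.1 ≤ -3.1005 < 1.3 is false → out
[7] lift (0,-1): star map gives 0.4142; window check -0.1 ≤ 0.4142 < 1.3 is true → IN Λ
[8] lift (4,5): star map gives 1.9289; window check -0.1 ≤ 1.9289 < 1.3 is false → out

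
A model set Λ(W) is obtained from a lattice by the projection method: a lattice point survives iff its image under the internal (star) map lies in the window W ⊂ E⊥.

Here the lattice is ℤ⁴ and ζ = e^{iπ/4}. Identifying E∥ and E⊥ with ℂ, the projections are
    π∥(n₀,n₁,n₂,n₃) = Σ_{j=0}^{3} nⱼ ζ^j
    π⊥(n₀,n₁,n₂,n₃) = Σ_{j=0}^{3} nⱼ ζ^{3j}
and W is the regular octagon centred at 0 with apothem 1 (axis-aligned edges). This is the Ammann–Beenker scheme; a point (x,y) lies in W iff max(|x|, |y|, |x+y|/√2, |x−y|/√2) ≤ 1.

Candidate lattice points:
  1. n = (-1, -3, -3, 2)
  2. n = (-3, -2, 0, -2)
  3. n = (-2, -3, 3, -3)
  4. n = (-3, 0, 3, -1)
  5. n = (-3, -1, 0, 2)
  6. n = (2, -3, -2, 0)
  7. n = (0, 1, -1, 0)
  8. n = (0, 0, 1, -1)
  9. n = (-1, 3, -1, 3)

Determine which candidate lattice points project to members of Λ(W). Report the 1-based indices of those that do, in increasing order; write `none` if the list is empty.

none

With ζ = e^{iπ/4} the internal vectors are ζ^0,ζ^3,ζ^6,ζ^9.
candidate 1: n = (-1, -3, -3, 2) → π⊥ ≈ (+2.53553, +2.29289); max(|x|,|y|,|x±y|/√2) = 3.41421 > 1 ⇒ ∉ W
candidate 2: n = (-3, -2, 0, -2) → π⊥ ≈ (-3.00000, -2.82843); max(|x|,|y|,|x±y|/√2) = 4.12132 > 1 ⇒ ∉ W
candidate 3: n = (-2, -3, 3, -3) → π⊥ ≈ (-2.00000, -7.24264); max(|x|,|y|,|x±y|/√2) = 7.24264 > 1 ⇒ ∉ W
candidate 4: n = (-3, 0, 3, -1) → π⊥ ≈ (-3.70711, -3.70711); max(|x|,|y|,|x±y|/√2) = 5.24264 > 1 ⇒ ∉ W
candidate 5: n = (-3, -1, 0, 2) → π⊥ ≈ (-0.87868, +0.70711); max(|x|,|y|,|x±y|/√2) = 1.12132 > 1 ⇒ ∉ W
candidate 6: n = (2, -3, -2, 0) → π⊥ ≈ (+4.12132, -0.12132); max(|x|,|y|,|x±y|/√2) = 4.12132 > 1 ⇒ ∉ W
candidate 7: n = (0, 1, -1, 0) → π⊥ ≈ (-0.70711, +1.70711); max(|x|,|y|,|x±y|/√2) = 1.70711 > 1 ⇒ ∉ W
candidate 8: n = (0, 0, 1, -1) → π⊥ ≈ (-0.70711, -1.70711); max(|x|,|y|,|x±y|/√2) = 1.70711 > 1 ⇒ ∉ W
candidate 9: n = (-1, 3, -1, 3) → π⊥ ≈ (-1.00000, +5.24264); max(|x|,|y|,|x±y|/√2) = 5.24264 > 1 ⇒ ∉ W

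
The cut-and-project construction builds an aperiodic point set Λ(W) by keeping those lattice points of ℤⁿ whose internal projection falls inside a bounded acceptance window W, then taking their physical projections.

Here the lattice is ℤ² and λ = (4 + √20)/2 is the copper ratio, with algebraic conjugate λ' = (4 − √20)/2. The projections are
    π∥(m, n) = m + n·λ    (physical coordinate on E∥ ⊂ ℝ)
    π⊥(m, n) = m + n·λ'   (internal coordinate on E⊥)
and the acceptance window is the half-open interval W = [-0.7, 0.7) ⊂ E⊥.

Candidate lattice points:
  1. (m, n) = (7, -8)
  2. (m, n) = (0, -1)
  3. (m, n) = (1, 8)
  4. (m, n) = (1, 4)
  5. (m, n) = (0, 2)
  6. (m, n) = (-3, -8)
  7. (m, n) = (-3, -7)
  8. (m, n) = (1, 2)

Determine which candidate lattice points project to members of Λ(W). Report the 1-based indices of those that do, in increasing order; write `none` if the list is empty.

2, 4, 5, 8

Compute λ' = (4−√20)/2 = -0.23607, so π⊥(m,n) = m -0.23607·n.
candidate 1: (m,n)=(7,-8) → π∥ = 7-8·λ ≈ -26.88854, π⊥ = 7-8·λ' ≈ 8.88854 ∉ [-0.7, 0.7) ⇒ out
candidate 2: (m,n)=(0,-1) → π∥ = 0-1·λ ≈ -4.23607, π⊥ = 0-1·λ' ≈ 0.23607 ∈ [-0.7, 0.7) ⇒ IN Λ
candidate 3: (m,n)=(1,8) → π∥ = 1+8·λ ≈ 34.88854, π⊥ = 1+8·λ' ≈ -0.88854 ∉ [-0.7, 0.7) ⇒ out
candidate 4: (m,n)=(1,4) → π∥ = 1+4·λ ≈ 17.94427, π⊥ = 1+4·λ' ≈ 0.05573 ∈ [-0.7, 0.7) ⇒ IN Λ
candidate 5: (m,n)=(0,2) → π∥ = 0+2·λ ≈ 8.47214, π⊥ = 0+2·λ' ≈ -0.47214 ∈ [-0.7, 0.7) ⇒ IN Λ
candidate 6: (m,n)=(-3,-8) → π∥ = -3-8·λ ≈ -36.88854, π⊥ = -3-8·λ' ≈ -1.11146 ∉ [-0.7, 0.7) ⇒ out
candidate 7: (m,n)=(-3,-7) → π∥ = -3-7·λ ≈ -32.65248, π⊥ = -3-7·λ' ≈ -1.34752 ∉ [-0.7, 0.7) ⇒ out
candidate 8: (m,n)=(1,2) → π∥ = 1+2·λ ≈ 9.47214, π⊥ = 1+2·λ' ≈ 0.52786 ∈ [-0.7, 0.7) ⇒ IN Λ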